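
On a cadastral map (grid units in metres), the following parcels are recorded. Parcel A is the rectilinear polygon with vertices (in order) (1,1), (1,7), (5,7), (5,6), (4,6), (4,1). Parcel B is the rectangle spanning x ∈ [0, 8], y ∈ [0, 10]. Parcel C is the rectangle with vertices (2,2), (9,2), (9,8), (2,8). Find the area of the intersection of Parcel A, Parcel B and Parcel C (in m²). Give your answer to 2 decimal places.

11.00

The intersection is the polygon with vertices (5,7), (5,6), (4,6), (4,2), (2,2), (2,7).
By the shoelace formula its area is 11.00.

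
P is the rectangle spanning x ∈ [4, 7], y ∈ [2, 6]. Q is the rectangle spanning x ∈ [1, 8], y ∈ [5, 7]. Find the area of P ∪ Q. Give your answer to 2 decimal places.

23.00

By inclusion–exclusion:
Individual areas: |P| = 12, |Q| = 14.
|P∩Q|: x∈[4,7], y∈[5,6] → 3·1 = 3.
|P ∪ Q| = 26 − 3 = 23.00.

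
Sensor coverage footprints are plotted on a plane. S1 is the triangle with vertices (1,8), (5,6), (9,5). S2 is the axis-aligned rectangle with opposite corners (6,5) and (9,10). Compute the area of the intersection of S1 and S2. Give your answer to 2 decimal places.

0.56

The intersection is the polygon with vertices (6,5.75), (6,6.125), (9,5).
By the shoelace formula its area is 0.56.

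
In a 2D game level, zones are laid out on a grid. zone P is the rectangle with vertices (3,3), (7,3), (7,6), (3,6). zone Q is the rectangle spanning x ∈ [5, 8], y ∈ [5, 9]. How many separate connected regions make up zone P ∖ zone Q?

1

zone P ∖ zone Q is a single connected region.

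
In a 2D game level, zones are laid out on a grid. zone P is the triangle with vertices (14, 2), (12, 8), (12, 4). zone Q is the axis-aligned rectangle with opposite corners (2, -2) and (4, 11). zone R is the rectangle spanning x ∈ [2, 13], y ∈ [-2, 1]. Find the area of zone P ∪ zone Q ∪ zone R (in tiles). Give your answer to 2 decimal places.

By inclusion–exclusion:
Individual areas: |zone P| = 4, |zone Q| = 26, |zone R| = 33.
|zone P∩zone Q| = 0.
|zone P∩zone R| = 0.
|zone Q∩zone R|: x∈[2,4], y∈[-2,1] → 2·3 = 6.
|zone P∩zone Q∩zone R| = 0.
|zone P ∪ zone Q ∪ zone R| = 63 − 6 + 0 = 57.00.

57.00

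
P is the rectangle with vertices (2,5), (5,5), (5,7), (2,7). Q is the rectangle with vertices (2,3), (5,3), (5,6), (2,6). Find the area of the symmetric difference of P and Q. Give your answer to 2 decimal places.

|P∩Q|: x∈[2,5], y∈[5,6] → 3·1 = 3.
|P △ Q| = |P| + |Q| − 2·|P∩Q| = 6 + 9 − 6 = 9.00.

9.00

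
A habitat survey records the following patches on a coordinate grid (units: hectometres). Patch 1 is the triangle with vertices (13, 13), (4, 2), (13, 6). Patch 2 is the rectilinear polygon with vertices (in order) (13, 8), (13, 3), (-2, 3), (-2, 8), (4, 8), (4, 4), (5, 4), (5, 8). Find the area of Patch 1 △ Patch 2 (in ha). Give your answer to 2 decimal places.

|Patch 1| = 31.5, |Patch 2| = 71, |Patch 1∩Patch 2| = 20.5568.
|Patch 1 △ Patch 2| = |Patch 1| + |Patch 2| − 2·|Patch 1∩Patch 2| = 31.5 + 71 − 41.1136 = 61.39.

61.39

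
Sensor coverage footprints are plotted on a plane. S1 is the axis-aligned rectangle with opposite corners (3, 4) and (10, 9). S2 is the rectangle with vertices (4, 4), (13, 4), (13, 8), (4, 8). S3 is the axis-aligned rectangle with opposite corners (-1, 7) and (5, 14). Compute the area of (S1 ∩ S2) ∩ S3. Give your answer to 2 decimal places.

The region (S1 ∩ S2) ∩ S3 is the polygon with vertices (4,8), (5,8), (5,7), (4,7).
By the shoelace formula its area is 1.00.

1.00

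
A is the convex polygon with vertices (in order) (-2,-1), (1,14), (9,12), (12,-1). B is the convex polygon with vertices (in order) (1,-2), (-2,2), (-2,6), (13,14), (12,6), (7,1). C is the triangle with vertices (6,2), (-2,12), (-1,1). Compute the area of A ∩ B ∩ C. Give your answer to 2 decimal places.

28.70

The intersection is the polygon with vertices (1.365,7.794), (6,2), (-1,1), (-1.188,3.062), (-0.433,6.836).
By the shoelace formula its area is 28.70.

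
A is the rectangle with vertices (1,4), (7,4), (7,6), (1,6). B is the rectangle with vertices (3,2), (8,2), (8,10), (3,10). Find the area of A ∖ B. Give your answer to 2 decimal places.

4.00

|A∩B|: x∈[3,7], y∈[4,6] → 4·2 = 8.
|A| = 12.
|A ∖ B| = |A| − |A∩B| = 12 − 8 = 4.00.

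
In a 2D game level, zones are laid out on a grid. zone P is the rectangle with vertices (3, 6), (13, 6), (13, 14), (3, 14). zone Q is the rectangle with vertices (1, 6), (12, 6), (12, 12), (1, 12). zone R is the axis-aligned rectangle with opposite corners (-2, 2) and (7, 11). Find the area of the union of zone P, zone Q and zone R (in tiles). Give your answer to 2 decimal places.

By inclusion–exclusion:
Individual areas: |zone P| = 80, |zone Q| = 66, |zone R| = 81.
|zone P∩zone Q|: x∈[3,12], y∈[6,12] → 9·6 = 54.
|zone P∩zone R|: x∈[3,7], y∈[6,11] → 4·5 = 20.
|zone Q∩zone R|: x∈[1,7], y∈[6,11] → 6·5 = 30.
|zone P∩zone Q∩zone R| = 20.
|zone P ∪ zone Q ∪ zone R| = 227 − 104 + 20 = 143.00.

143.00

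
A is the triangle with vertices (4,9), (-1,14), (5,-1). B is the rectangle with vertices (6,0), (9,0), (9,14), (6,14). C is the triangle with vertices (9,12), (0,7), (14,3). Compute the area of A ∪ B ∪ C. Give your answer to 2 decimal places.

By inclusion–exclusion:
Individual areas: |A| = 22.5, |B| = 42, |C| = 53.
|A∩B| = 0.
|A∩C| = 5.9637.
|B∩C| = 18.9286.
|A∩B∩C| = 0.
|A ∪ B ∪ C| = 117.5 − 24.8923 + 0 = 92.61.

92.61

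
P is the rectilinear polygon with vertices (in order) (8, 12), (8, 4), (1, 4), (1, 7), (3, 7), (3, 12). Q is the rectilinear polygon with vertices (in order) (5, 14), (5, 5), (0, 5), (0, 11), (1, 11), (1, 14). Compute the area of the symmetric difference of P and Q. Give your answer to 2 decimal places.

52.00

|P| = 46, |Q| = 42, |P∩Q| = 18.
|P △ Q| = |P| + |Q| − 2·|P∩Q| = 46 + 42 − 36 = 52.00.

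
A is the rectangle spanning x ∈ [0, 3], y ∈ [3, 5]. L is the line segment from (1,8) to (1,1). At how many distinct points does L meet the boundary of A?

2

The segment meets the boundary at (1,3), (1,5).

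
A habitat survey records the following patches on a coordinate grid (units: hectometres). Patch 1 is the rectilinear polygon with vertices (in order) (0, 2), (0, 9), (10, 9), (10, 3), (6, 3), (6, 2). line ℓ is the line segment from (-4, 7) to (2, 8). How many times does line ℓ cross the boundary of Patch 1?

1

The segment meets the boundary at (0,7.667).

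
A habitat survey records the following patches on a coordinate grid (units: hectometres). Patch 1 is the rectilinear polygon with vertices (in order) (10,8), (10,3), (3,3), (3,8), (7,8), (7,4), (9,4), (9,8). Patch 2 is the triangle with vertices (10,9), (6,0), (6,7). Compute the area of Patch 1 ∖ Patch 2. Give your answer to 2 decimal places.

21.85

|Patch 1| = 27, |Patch 1∩Patch 2| = 5.1528.
|Patch 1 ∖ Patch 2| = |Patch 1| − |Patch 1∩Patch 2| = 27 − 5.1528 = 21.85.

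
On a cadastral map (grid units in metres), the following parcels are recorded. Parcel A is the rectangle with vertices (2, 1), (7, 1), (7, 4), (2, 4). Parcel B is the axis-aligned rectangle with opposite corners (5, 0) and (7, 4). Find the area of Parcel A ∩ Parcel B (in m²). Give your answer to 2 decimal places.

|Parcel A∩Parcel B|: x∈[5,7], y∈[1,4] → 2·3 = 6.

6.00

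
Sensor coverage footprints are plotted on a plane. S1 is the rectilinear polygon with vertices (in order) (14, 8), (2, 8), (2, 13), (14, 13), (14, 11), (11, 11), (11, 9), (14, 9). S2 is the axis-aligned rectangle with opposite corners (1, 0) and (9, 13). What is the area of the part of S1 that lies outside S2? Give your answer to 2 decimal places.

|S1| = 54, |S1∩S2| = 35.
|S1 ∖ S2| = |S1| − |S1∩S2| = 54 − 35 = 19.00.

19.00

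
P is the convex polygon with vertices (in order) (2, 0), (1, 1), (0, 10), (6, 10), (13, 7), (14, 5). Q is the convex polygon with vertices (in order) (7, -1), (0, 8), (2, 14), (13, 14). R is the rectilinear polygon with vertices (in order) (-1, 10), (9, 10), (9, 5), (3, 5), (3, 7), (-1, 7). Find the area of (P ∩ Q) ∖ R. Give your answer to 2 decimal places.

|P ∩ Q| = 58.5327.
|(P ∩ Q) ∩ R| = 35.9233.
|(P ∩ Q) ∖ R| = 58.5327 − 35.9233 = 22.61.

22.61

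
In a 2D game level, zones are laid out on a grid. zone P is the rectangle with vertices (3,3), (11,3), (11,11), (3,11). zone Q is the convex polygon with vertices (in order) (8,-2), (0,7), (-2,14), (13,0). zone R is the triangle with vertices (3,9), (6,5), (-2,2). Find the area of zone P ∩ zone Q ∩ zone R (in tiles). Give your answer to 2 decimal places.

The intersection is the polygon with vertices (3,9), (6,5), (3,3.875).
By the shoelace formula its area is 7.69.

7.69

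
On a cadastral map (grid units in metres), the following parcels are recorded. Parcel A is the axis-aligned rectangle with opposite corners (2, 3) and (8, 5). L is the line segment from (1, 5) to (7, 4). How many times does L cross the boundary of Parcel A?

1

The segment meets the boundary at (2,4.833).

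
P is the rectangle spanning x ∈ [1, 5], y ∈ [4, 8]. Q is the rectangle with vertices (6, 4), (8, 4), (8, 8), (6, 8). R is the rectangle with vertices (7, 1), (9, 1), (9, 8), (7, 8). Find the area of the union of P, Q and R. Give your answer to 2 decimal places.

By inclusion–exclusion:
Individual areas: |P| = 16, |Q| = 8, |R| = 14.
|P∩Q| = 0 (no overlap).
|P∩R| = 0 (no overlap).
|Q∩R|: x∈[7,8], y∈[4,8] → 1·4 = 4.
|P∩Q∩R| = 0.
|P ∪ Q ∪ R| = 38 − 4 + 0 = 34.00.

34.00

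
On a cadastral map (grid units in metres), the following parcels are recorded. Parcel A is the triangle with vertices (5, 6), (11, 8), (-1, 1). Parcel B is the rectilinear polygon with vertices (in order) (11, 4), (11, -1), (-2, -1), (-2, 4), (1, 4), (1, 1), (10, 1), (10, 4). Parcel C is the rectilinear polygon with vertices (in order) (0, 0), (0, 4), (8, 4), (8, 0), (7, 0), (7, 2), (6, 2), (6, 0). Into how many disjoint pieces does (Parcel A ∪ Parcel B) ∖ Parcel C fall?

(Parcel A ∪ Parcel B) ∖ Parcel C splits into 2 disjoint pieces (area 6.6857, area 28).

2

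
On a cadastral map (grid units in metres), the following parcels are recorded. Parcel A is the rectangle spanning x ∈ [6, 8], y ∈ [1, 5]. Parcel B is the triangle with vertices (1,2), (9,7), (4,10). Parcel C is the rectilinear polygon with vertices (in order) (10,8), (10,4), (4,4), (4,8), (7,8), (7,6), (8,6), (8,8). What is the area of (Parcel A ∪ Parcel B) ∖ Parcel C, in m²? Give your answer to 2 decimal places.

20.29

|Parcel A ∪ Parcel B| = 32.5.
|(Parcel A ∪ Parcel B) ∩ Parcel C| = 12.2125.
|(Parcel A ∪ Parcel B) ∖ Parcel C| = 32.5 − 12.2125 = 20.29.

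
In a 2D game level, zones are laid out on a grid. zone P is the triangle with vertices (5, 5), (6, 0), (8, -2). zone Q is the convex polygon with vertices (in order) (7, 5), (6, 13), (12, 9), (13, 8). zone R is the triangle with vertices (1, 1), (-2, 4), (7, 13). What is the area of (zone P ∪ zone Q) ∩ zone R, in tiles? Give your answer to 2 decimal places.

The region (zone P ∪ zone Q) ∩ zone R is the polygon with vertices (6.75,12.5), (6.2,11.4), (6.111,12.111), (6.6,12.6).
By the shoelace formula its area is 0.31.

0.31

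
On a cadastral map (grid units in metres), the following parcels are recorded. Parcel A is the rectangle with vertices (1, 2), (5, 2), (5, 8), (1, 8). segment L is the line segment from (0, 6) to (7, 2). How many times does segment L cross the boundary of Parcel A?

The segment meets the boundary at (1,5.429), (5,3.143).

2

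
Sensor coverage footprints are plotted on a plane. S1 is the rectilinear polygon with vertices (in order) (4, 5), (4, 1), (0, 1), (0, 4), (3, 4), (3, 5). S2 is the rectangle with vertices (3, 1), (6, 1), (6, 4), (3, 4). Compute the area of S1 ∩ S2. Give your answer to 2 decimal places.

3.00

The intersection is the polygon with vertices (4,1), (3,1), (3,4), (4,4).
By the shoelace formula its area is 3.00.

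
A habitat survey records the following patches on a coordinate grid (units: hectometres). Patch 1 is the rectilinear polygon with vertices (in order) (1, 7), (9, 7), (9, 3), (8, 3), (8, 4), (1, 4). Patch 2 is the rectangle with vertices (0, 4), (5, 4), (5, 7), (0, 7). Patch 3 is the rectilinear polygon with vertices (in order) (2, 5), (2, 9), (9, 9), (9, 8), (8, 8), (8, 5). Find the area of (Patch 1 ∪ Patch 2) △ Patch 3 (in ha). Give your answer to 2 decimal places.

|Patch 1 ∪ Patch 2| = 28.
|(Patch 1 ∪ Patch 2) ∩ Patch 3| = 12.
|(Patch 1 ∪ Patch 2) △ Patch 3| = 28 + 25 − 24 = 29.00.

29.00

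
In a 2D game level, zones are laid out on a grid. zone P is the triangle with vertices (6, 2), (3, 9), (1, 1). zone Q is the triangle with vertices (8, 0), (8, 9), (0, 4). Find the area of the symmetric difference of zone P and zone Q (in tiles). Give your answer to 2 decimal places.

|zone P| = 19, |zone Q| = 36, |zone P∩zone Q| = 12.1329.
|zone P △ zone Q| = |zone P| + |zone Q| − 2·|zone P∩zone Q| = 19 + 36 − 24.2657 = 30.73.

30.73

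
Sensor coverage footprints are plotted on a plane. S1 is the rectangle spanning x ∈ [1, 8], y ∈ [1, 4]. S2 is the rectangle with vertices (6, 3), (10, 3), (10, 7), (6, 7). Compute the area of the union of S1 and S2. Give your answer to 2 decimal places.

35.00

By inclusion–exclusion:
Individual areas: |S1| = 21, |S2| = 16.
|S1∩S2|: x∈[6,8], y∈[3,4] → 2·1 = 2.
|S1 ∪ S2| = 37 − 2 = 35.00.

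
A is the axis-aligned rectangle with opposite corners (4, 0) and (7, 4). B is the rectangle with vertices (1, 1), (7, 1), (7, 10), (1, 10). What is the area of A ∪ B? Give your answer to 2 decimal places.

57.00

By inclusion–exclusion:
Individual areas: |A| = 12, |B| = 54.
|A∩B|: x∈[4,7], y∈[1,4] → 3·3 = 9.
|A ∪ B| = 66 − 9 = 57.00.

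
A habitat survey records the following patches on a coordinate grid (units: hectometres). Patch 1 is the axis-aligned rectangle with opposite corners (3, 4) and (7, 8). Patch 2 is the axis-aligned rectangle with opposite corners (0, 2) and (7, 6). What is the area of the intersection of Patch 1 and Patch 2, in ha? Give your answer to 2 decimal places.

8.00

|Patch 1∩Patch 2|: x∈[3,7], y∈[4,6] → 4·2 = 8.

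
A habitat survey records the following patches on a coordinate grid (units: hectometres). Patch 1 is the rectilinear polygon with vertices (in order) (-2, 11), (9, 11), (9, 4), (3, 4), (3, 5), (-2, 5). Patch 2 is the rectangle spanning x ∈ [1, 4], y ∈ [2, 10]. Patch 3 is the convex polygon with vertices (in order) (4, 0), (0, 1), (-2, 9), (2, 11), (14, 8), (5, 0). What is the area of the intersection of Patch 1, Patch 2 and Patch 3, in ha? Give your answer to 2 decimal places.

The intersection is the polygon with vertices (3,5), (1,5), (1,10), (4,10), (4,4), (3,4).
By the shoelace formula its area is 16.00.

16.00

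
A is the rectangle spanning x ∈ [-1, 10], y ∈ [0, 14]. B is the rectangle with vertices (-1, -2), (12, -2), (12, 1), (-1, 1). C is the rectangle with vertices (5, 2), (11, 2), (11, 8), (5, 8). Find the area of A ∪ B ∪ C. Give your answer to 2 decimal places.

By inclusion–exclusion:
Individual areas: |A| = 154, |B| = 39, |C| = 36.
|A∩B|: x∈[-1,10], y∈[0,1] → 11·1 = 11.
|A∩C|: x∈[5,10], y∈[2,8] → 5·6 = 30.
|B∩C| = 0 (no overlap).
|A∩B∩C| = 0.
|A ∪ B ∪ C| = 229 − 41 + 0 = 188.00.

188.00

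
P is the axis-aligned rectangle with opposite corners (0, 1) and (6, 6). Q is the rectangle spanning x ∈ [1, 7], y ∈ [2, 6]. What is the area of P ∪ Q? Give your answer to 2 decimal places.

34.00

By inclusion–exclusion:
Individual areas: |P| = 30, |Q| = 24.
|P∩Q|: x∈[1,6], y∈[2,6] → 5·4 = 20.
|P ∪ Q| = 54 − 20 = 34.00.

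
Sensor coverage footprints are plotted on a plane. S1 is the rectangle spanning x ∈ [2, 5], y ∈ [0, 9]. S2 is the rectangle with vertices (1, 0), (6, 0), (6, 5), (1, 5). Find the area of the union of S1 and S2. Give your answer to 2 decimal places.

By inclusion–exclusion:
Individual areas: |S1| = 27, |S2| = 25.
|S1∩S2|: x∈[2,5], y∈[0,5] → 3·5 = 15.
|S1 ∪ S2| = 52 − 15 = 37.00.

37.00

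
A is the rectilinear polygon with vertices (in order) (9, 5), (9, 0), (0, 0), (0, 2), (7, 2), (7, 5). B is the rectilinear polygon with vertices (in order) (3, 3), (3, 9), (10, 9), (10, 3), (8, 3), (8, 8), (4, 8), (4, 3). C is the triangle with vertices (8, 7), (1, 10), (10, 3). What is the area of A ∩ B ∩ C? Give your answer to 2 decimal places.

The intersection is the polygon with vertices (8,5), (9,5), (9,3.778), (8,4.556).
By the shoelace formula its area is 0.83.

0.83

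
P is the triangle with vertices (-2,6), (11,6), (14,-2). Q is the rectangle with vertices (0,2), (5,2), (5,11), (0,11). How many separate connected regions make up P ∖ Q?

2

P ∖ Q splits into 2 disjoint pieces (area 1, area 39.75).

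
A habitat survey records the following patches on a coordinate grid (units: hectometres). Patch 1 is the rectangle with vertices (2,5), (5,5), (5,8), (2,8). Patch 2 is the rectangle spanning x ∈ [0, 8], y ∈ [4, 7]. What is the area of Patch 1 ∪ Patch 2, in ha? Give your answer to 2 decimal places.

27.00

By inclusion–exclusion:
Individual areas: |Patch 1| = 9, |Patch 2| = 24.
|Patch 1∩Patch 2|: x∈[2,5], y∈[5,7] → 3·2 = 6.
|Patch 1 ∪ Patch 2| = 33 − 6 = 27.00.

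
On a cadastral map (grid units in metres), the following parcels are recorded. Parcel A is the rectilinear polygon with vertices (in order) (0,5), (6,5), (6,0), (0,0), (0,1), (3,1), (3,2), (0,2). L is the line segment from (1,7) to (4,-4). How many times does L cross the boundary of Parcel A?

The segment meets the boundary at (2.909,0), (2.364,2), (1.545,5), (2.636,1).

4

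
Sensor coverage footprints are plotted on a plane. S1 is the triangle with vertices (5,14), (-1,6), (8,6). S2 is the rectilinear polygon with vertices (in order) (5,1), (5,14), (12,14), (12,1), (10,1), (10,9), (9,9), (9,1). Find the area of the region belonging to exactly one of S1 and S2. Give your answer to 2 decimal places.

95.00

|S1| = 36, |S2| = 83, |S1∩S2| = 12.
|S1 △ S2| = |S1| + |S2| − 2·|S1∩S2| = 36 + 83 − 24 = 95.00.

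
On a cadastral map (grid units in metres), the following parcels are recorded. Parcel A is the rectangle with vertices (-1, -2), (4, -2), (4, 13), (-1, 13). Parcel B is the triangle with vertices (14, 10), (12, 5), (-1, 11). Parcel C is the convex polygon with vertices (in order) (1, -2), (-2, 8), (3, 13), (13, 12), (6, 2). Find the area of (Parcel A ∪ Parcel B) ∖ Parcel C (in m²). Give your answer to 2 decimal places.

31.60

|Parcel A ∪ Parcel B| = 108.5641.
|(Parcel A ∪ Parcel B) ∩ Parcel C| = 76.9669.
|(Parcel A ∪ Parcel B) ∖ Parcel C| = 108.5641 − 76.9669 = 31.60.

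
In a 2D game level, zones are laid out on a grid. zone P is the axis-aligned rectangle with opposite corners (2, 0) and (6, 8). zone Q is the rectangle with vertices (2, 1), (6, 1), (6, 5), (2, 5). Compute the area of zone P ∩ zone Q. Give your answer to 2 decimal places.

|zone P∩zone Q|: x∈[2,6], y∈[1,5] → 4·4 = 16.

16.00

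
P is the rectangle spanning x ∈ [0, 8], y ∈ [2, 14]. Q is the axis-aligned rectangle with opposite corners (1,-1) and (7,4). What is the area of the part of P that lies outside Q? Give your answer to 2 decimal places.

|P∩Q|: x∈[1,7], y∈[2,4] → 6·2 = 12.
|P| = 96.
|P ∖ Q| = |P| − |P∩Q| = 96 − 12 = 84.00.

84.00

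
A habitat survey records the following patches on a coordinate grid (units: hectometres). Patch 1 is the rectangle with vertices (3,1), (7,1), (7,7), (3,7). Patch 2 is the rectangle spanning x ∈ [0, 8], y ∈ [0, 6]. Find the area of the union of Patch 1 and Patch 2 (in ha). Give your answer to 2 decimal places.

By inclusion–exclusion:
Individual areas: |Patch 1| = 24, |Patch 2| = 48.
|Patch 1∩Patch 2|: x∈[3,7], y∈[1,6] → 4·5 = 20.
|Patch 1 ∪ Patch 2| = 72 − 20 = 52.00.

52.00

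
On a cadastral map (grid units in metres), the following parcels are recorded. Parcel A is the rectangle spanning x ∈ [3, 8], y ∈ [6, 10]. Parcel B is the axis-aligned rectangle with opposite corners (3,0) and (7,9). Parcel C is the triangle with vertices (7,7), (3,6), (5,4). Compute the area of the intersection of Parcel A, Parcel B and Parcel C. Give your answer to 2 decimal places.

1.67

The intersection is the polygon with vertices (3,6), (7,7), (6.333,6).
By the shoelace formula its area is 1.67.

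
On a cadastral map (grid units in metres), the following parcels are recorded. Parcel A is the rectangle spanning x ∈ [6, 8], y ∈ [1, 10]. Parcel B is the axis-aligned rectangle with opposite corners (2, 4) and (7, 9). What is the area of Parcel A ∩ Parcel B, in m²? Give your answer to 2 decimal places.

|Parcel A∩Parcel B|: x∈[6,7], y∈[4,9] → 1·5 = 5.

5.00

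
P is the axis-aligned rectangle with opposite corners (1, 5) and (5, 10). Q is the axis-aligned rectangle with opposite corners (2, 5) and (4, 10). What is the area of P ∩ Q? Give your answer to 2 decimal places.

10.00

|P∩Q|: x∈[2,4], y∈[5,10] → 2·5 = 10.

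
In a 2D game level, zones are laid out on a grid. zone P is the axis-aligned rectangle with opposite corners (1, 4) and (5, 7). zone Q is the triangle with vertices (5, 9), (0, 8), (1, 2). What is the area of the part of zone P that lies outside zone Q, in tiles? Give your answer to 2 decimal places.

|zone P| = 12, |zone P∩zone Q| = 6.
|zone P ∖ zone Q| = |zone P| − |zone P∩zone Q| = 12 − 6 = 6.00.

6.00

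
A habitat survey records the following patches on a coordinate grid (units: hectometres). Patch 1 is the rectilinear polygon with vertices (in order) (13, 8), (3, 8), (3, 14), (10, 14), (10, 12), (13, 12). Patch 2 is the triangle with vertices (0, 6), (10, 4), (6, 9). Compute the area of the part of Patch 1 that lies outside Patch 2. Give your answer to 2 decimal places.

52.60

|Patch 1| = 54, |Patch 1∩Patch 2| = 1.4.
|Patch 1 ∖ Patch 2| = |Patch 1| − |Patch 1∩Patch 2| = 54 − 1.4 = 52.60.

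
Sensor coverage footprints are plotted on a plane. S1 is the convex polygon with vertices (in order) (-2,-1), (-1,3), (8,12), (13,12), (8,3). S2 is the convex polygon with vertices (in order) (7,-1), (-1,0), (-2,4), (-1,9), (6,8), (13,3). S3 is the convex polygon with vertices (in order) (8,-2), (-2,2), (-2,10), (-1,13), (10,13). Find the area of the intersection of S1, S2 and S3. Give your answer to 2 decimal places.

47.00

The intersection is the polygon with vertices (4.25,8.25), (6,8), (9.043,5.826), (8.877,4.579), (8,3), (1.75,0.5), (-1.318,1.727), (-1,3).
By the shoelace formula its area is 47.00.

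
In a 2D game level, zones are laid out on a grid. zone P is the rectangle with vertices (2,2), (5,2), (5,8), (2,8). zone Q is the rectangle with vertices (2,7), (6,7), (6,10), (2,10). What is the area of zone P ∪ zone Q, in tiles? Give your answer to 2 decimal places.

27.00

By inclusion–exclusion:
Individual areas: |zone P| = 18, |zone Q| = 12.
|zone P∩zone Q|: x∈[2,5], y∈[7,8] → 3·1 = 3.
|zone P ∪ zone Q| = 30 − 3 = 27.00.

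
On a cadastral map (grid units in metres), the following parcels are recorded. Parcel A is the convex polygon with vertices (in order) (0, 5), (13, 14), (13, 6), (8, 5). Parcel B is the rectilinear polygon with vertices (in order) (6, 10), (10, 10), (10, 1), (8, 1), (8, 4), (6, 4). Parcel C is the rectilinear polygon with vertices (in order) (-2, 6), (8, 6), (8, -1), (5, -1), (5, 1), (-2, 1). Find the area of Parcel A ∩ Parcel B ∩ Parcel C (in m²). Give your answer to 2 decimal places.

The intersection is the polygon with vertices (6,5), (6,6), (8,6), (8,5).
By the shoelace formula its area is 2.00.

2.00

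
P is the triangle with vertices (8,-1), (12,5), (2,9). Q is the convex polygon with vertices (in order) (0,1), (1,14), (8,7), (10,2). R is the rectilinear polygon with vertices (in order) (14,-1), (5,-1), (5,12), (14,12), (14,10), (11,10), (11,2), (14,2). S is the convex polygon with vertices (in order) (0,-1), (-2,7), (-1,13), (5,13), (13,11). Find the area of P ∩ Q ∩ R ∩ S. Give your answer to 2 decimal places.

6.59

The intersection is the polygon with vertices (5,4), (5,7.8), (8.163,6.535), (5.149,3.752).
By the shoelace formula its area is 6.59.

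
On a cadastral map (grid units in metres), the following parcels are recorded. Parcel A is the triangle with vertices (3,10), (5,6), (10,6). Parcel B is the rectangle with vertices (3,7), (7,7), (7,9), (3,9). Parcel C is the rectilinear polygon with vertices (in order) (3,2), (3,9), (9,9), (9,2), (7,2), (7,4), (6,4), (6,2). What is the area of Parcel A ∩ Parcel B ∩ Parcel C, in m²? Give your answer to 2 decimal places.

The intersection is the polygon with vertices (4.75,9), (7,7.714), (7,7), (4.5,7), (3.5,9).
By the shoelace formula its area is 4.55.

4.55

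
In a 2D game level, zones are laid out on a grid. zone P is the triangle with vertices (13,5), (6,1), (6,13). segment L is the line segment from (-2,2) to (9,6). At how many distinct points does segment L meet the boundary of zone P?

1

The segment meets the boundary at (6,4.909).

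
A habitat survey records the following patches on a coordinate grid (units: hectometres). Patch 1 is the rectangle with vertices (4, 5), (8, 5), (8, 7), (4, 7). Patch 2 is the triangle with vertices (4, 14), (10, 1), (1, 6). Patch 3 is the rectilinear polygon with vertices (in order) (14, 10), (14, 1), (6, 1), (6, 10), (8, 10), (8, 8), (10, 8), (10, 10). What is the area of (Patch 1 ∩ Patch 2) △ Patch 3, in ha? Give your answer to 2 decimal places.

68.64

|Patch 1 ∩ Patch 2| = 7.359.
|(Patch 1 ∩ Patch 2) ∩ Patch 3| = 3.359.
|(Patch 1 ∩ Patch 2) △ Patch 3| = 7.359 + 68 − 6.7179 = 68.64.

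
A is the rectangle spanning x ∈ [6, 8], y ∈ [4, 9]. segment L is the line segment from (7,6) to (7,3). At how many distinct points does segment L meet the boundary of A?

The segment meets the boundary at (7,4).

1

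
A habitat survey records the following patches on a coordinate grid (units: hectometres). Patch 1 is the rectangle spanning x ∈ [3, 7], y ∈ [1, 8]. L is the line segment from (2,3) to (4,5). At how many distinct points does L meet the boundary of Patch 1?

The segment meets the boundary at (3,4).

1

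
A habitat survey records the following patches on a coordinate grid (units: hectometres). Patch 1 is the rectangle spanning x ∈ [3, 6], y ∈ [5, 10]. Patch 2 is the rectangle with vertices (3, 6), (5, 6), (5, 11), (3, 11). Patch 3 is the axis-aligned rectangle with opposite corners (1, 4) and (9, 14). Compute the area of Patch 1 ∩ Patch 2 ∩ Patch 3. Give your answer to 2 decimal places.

The intersection is the polygon with vertices (5,6), (3,6), (3,10), (5,10).
By the shoelace formula its area is 8.00.

8.00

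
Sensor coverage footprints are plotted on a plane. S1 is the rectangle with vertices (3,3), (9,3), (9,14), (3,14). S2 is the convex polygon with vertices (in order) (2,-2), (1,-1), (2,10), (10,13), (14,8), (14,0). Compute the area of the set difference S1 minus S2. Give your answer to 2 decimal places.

|S1| = 66, |S1∩S2| = 51.
|S1 ∖ S2| = |S1| − |S1∩S2| = 66 − 51 = 15.00.

15.00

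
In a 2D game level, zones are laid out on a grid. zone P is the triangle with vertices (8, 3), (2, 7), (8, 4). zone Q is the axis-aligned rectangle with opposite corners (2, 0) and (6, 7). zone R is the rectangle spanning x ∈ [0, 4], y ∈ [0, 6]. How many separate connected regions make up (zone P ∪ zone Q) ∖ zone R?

1

(zone P ∪ zone Q) ∖ zone R is a single connected region.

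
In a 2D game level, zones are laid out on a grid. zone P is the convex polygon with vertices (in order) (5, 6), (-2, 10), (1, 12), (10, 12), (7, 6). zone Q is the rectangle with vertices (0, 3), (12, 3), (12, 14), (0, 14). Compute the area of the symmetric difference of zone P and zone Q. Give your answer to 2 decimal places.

|zone P| = 46, |zone Q| = 132, |zone P∩zone Q| = 43.5238.
|zone P △ zone Q| = |zone P| + |zone Q| − 2·|zone P∩zone Q| = 46 + 132 − 87.0476 = 90.95.

90.95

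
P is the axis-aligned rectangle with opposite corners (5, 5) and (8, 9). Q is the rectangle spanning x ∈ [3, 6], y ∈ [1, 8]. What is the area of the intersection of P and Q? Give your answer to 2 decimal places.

|P∩Q|: x∈[5,6], y∈[5,8] → 1·3 = 3.

3.00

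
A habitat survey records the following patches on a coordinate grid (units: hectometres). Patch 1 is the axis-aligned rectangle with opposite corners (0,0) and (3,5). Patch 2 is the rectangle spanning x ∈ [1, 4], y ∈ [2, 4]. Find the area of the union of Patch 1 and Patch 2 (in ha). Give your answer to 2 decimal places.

17.00

By inclusion–exclusion:
Individual areas: |Patch 1| = 15, |Patch 2| = 6.
|Patch 1∩Patch 2|: x∈[1,3], y∈[2,4] → 2·2 = 4.
|Patch 1 ∪ Patch 2| = 21 − 4 = 17.00.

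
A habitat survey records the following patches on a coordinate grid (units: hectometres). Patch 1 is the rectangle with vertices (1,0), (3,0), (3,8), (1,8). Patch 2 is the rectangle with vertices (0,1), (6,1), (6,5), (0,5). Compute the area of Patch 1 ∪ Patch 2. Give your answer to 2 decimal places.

By inclusion–exclusion:
Individual areas: |Patch 1| = 16, |Patch 2| = 24.
|Patch 1∩Patch 2|: x∈[1,3], y∈[1,5] → 2·4 = 8.
|Patch 1 ∪ Patch 2| = 40 − 8 = 32.00.

32.00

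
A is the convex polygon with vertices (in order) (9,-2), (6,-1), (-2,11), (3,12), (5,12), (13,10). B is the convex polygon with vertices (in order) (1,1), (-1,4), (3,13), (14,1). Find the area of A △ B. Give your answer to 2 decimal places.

|A| = 118, |B| = 93, |A∩B| = 68.8478.
|A △ B| = |A| + |B| − 2·|A∩B| = 118 + 93 − 137.6955 = 73.30.

73.30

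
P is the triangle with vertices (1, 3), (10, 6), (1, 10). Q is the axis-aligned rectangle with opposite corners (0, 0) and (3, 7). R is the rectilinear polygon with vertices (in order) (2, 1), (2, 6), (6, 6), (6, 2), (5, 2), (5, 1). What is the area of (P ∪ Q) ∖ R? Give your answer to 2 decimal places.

34.67

|P ∪ Q| = 45.1667.
|(P ∪ Q) ∩ R| = 10.5.
|(P ∪ Q) ∖ R| = 45.1667 − 10.5 = 34.67.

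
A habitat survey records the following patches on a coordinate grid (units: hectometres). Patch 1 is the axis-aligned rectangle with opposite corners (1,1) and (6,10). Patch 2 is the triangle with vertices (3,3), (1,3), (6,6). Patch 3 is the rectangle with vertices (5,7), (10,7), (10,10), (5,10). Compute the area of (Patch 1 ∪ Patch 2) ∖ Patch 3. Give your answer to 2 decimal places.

42.00

|Patch 1 ∪ Patch 2| = 45.
|(Patch 1 ∪ Patch 2) ∩ Patch 3| = 3.
|(Patch 1 ∪ Patch 2) ∖ Patch 3| = 45 − 3 = 42.00.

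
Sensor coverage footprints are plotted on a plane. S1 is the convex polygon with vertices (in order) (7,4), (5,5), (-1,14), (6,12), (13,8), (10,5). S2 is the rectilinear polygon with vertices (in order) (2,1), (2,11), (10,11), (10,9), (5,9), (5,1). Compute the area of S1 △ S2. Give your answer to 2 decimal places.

|S1| = 62, |S2| = 40, |S1∩S2| = 19.8036.
|S1 △ S2| = |S1| + |S2| − 2·|S1∩S2| = 62 + 40 − 39.6071 = 62.39.

62.39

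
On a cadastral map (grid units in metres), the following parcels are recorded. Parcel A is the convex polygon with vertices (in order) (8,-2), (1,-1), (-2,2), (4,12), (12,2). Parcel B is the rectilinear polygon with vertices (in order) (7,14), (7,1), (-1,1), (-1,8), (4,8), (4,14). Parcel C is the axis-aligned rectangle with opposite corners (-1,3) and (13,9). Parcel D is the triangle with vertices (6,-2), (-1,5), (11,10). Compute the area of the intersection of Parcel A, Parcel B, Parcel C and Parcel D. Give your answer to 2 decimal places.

The intersection is the polygon with vertices (7,8.25), (7,3), (1,3), (-0.5,4.5), (0.067,5.444), (6.95,8.312).
By the shoelace formula its area is 26.95.

26.95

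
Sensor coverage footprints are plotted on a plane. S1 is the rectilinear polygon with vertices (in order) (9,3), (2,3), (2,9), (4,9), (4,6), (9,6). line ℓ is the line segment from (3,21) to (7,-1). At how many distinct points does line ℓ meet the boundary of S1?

2

The segment meets the boundary at (6.273,3), (5.727,6).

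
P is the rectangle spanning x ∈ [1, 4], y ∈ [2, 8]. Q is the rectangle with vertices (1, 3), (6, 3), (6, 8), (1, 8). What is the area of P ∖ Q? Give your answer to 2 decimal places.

3.00

|P∩Q|: x∈[1,4], y∈[3,8] → 3·5 = 15.
|P| = 18.
|P ∖ Q| = |P| − |P∩Q| = 18 − 15 = 3.00.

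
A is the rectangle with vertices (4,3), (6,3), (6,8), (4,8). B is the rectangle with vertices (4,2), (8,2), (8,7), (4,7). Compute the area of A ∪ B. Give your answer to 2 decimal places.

22.00

By inclusion–exclusion:
Individual areas: |A| = 10, |B| = 20.
|A∩B|: x∈[4,6], y∈[3,7] → 2·4 = 8.
|A ∪ B| = 30 − 8 = 22.00.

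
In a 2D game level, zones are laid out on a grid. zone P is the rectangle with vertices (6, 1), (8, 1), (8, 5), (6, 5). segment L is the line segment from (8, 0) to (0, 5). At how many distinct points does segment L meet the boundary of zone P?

2

The segment meets the boundary at (6,1.25), (6.4,1).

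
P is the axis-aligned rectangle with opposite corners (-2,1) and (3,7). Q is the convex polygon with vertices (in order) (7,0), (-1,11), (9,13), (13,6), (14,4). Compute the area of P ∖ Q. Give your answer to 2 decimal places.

29.18

|P| = 30, |P∩Q| = 0.8182.
|P ∖ Q| = |P| − |P∩Q| = 30 − 0.8182 = 29.18.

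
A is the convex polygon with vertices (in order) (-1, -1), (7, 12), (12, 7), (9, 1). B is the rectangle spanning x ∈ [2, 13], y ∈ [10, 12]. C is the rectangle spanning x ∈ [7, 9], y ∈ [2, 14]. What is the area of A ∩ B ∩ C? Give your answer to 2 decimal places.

2.00

The intersection is the polygon with vertices (9,10), (7,10), (7,12).
By the shoelace formula its area is 2.00.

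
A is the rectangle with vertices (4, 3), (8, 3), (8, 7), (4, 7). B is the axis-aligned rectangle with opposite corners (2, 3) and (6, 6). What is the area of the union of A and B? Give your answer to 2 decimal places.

22.00

By inclusion–exclusion:
Individual areas: |A| = 16, |B| = 12.
|A∩B|: x∈[4,6], y∈[3,6] → 2·3 = 6.
|A ∪ B| = 28 − 6 = 22.00.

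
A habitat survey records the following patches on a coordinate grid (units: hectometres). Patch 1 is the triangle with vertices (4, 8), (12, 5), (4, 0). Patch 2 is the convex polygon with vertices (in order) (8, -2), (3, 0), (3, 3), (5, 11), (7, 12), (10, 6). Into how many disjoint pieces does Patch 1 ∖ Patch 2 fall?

Patch 1 ∖ Patch 2 splits into 2 disjoint pieces (area 0.1143, area 2.7429).

2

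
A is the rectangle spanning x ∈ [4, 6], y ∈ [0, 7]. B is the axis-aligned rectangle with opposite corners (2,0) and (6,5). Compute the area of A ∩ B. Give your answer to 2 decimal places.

10.00

|A∩B|: x∈[4,6], y∈[0,5] → 2·5 = 10.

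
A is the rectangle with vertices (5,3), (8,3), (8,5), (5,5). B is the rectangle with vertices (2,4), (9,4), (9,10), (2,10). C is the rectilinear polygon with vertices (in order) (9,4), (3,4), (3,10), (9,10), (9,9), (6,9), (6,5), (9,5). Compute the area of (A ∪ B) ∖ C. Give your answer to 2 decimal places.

|A ∪ B| = 45.
|(A ∪ B) ∩ C| = 24.
|(A ∪ B) ∖ C| = 45 − 24 = 21.00.

21.00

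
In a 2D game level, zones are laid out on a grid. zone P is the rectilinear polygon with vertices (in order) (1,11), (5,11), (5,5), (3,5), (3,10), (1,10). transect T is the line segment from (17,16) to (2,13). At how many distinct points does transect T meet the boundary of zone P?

0

The segment lies entirely outside zone P and never meets its boundary.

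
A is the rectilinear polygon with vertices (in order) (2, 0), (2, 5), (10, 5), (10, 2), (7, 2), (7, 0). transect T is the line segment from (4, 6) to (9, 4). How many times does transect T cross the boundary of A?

1

The segment meets the boundary at (6.5,5).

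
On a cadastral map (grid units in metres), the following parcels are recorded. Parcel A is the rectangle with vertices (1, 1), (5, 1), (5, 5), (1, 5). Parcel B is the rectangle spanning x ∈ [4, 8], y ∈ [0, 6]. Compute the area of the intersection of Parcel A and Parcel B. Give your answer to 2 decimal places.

4.00

|Parcel A∩Parcel B|: x∈[4,5], y∈[1,5] → 1·4 = 4.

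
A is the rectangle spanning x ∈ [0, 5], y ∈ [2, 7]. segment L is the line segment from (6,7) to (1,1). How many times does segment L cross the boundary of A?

The segment meets the boundary at (1.833,2), (5,5.8).

2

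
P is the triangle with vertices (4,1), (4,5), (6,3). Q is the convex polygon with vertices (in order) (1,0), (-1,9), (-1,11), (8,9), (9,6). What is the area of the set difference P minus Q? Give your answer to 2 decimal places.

1.84

|P| = 4, |P∩Q| = 2.1607.
|P ∖ Q| = |P| − |P∩Q| = 4 − 2.1607 = 1.84.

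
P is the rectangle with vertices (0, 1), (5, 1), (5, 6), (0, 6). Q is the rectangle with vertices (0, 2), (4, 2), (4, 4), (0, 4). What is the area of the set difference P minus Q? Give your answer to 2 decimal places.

17.00

|P∩Q|: x∈[0,4], y∈[2,4] → 4·2 = 8.
|P| = 25.
|P ∖ Q| = |P| − |P∩Q| = 25 − 8 = 17.00.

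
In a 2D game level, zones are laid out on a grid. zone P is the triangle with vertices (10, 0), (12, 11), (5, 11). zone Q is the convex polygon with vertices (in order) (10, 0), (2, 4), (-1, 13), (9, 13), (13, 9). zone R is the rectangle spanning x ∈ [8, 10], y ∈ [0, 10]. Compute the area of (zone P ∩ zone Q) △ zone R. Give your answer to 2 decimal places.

|zone P ∩ zone Q| = 38.0769.
|(zone P ∩ zone Q) ∩ zone R| = 15.6.
|(zone P ∩ zone Q) △ zone R| = 38.0769 + 20 − 31.2 = 26.88.

26.88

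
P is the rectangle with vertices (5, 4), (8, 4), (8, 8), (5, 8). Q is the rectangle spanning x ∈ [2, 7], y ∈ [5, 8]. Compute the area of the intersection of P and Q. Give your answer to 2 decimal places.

6.00

|P∩Q|: x∈[5,7], y∈[5,8] → 2·3 = 6.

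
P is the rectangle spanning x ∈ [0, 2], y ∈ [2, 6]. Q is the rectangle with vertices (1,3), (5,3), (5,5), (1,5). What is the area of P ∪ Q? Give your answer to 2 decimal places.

By inclusion–exclusion:
Individual areas: |P| = 8, |Q| = 8.
|P∩Q|: x∈[1,2], y∈[3,5] → 1·2 = 2.
|P ∪ Q| = 16 − 2 = 14.00.

14.00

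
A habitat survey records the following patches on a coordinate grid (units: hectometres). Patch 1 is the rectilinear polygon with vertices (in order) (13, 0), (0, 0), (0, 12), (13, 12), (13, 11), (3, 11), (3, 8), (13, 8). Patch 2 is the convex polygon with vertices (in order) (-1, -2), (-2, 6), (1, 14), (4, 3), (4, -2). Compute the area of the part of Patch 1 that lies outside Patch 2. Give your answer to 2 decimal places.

89.13

|Patch 1| = 126, |Patch 1∩Patch 2| = 36.8712.
|Patch 1 ∖ Patch 2| = |Patch 1| − |Patch 1∩Patch 2| = 126 − 36.8712 = 89.13.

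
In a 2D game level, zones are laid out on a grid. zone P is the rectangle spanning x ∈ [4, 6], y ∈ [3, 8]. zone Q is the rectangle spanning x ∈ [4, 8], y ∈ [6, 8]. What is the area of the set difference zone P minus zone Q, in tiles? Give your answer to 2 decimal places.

|zone P∩zone Q|: x∈[4,6], y∈[6,8] → 2·2 = 4.
|zone P| = 10.
|zone P ∖ zone Q| = |zone P| − |zone P∩zone Q| = 10 − 4 = 6.00.

6.00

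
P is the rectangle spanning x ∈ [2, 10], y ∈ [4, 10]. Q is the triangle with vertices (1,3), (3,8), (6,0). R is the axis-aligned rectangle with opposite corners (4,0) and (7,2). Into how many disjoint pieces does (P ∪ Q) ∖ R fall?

1

(P ∪ Q) ∖ R is a single connected region.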